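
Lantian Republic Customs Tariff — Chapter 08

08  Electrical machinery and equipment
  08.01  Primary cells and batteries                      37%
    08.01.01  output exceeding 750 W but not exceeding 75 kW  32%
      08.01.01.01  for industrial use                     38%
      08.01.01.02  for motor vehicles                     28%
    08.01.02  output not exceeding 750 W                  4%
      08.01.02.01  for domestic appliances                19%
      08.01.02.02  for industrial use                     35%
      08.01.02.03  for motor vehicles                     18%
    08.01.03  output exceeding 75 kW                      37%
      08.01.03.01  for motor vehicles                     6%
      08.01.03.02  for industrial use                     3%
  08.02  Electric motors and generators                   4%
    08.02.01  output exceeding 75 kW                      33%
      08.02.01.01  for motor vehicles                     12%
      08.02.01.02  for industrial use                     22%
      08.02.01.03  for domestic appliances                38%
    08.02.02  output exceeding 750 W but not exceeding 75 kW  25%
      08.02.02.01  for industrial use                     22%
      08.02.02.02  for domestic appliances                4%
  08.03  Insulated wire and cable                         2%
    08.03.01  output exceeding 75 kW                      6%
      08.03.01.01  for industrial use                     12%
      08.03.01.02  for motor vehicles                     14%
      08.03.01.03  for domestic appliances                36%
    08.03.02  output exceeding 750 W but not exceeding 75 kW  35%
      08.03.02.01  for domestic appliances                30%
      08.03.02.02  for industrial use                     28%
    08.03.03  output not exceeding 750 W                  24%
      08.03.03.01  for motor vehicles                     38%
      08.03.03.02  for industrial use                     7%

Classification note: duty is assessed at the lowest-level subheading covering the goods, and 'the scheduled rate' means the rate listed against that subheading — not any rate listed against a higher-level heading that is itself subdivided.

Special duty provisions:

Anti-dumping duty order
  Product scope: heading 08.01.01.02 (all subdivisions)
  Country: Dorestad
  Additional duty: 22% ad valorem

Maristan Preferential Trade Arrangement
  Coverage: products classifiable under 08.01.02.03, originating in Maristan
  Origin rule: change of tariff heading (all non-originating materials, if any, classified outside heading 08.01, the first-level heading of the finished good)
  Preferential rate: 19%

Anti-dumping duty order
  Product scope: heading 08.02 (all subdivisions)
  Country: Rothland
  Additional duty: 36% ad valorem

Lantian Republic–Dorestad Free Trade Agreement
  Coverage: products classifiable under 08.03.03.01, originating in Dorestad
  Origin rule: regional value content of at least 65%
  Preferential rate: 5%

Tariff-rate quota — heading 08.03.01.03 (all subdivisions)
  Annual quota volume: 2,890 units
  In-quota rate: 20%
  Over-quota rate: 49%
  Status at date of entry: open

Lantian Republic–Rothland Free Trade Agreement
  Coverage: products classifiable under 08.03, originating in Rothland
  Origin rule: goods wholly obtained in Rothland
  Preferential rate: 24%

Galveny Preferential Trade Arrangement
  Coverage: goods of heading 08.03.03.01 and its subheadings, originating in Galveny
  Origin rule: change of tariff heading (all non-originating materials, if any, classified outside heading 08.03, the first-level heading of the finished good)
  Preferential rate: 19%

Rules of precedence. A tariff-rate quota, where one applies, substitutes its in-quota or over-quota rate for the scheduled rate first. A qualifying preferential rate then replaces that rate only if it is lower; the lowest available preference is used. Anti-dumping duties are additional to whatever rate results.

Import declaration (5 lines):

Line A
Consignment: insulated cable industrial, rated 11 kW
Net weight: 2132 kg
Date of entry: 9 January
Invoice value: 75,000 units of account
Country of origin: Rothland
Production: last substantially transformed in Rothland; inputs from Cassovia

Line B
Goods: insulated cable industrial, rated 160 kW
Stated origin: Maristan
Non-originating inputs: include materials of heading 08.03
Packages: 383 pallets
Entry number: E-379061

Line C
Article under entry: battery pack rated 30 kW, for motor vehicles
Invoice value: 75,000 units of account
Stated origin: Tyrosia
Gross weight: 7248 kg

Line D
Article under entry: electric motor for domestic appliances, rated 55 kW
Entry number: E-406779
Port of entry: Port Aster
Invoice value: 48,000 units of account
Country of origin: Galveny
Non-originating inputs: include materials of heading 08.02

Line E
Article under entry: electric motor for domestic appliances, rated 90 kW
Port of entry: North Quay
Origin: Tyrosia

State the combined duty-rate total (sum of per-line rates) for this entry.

110%

Line A: insulated cable → 08.03; rated 11 kW → 08.03.02; industrial → 08.03.02.02. Scheduled 28%. Rothland agreement on 08.03: not wholly obtained. → 28%.
Line B: insulated cable → 08.03; rated 160 kW → 08.03.01; industrial → 08.03.01.01. Scheduled 12%. Maristan agreement on 08.01.02.03: 08.03.01.01 not covered. → 12%.
Line C: battery pack → 08.01; rated 30 kW → 08.01.01; for motor vehicles → 08.01.01.02. Scheduled 28%. No special measure applies. → 28%.
Line D: electric motor → 08.02; rated 55 kW → 08.02.02; for domestic appliances → 08.02.02.02. Scheduled 4%. Galveny agreement on 08.03.03.01: 08.02.02.02 not covered. → 4%.
Line E: electric motor → 08.02; rated 90 kW → 08.02.01; for domestic appliances → 08.02.01.03. Scheduled 38%. No special measure applies. → 38%.
Sum: 28% + 12% + 28% + 4% + 38% = 110%.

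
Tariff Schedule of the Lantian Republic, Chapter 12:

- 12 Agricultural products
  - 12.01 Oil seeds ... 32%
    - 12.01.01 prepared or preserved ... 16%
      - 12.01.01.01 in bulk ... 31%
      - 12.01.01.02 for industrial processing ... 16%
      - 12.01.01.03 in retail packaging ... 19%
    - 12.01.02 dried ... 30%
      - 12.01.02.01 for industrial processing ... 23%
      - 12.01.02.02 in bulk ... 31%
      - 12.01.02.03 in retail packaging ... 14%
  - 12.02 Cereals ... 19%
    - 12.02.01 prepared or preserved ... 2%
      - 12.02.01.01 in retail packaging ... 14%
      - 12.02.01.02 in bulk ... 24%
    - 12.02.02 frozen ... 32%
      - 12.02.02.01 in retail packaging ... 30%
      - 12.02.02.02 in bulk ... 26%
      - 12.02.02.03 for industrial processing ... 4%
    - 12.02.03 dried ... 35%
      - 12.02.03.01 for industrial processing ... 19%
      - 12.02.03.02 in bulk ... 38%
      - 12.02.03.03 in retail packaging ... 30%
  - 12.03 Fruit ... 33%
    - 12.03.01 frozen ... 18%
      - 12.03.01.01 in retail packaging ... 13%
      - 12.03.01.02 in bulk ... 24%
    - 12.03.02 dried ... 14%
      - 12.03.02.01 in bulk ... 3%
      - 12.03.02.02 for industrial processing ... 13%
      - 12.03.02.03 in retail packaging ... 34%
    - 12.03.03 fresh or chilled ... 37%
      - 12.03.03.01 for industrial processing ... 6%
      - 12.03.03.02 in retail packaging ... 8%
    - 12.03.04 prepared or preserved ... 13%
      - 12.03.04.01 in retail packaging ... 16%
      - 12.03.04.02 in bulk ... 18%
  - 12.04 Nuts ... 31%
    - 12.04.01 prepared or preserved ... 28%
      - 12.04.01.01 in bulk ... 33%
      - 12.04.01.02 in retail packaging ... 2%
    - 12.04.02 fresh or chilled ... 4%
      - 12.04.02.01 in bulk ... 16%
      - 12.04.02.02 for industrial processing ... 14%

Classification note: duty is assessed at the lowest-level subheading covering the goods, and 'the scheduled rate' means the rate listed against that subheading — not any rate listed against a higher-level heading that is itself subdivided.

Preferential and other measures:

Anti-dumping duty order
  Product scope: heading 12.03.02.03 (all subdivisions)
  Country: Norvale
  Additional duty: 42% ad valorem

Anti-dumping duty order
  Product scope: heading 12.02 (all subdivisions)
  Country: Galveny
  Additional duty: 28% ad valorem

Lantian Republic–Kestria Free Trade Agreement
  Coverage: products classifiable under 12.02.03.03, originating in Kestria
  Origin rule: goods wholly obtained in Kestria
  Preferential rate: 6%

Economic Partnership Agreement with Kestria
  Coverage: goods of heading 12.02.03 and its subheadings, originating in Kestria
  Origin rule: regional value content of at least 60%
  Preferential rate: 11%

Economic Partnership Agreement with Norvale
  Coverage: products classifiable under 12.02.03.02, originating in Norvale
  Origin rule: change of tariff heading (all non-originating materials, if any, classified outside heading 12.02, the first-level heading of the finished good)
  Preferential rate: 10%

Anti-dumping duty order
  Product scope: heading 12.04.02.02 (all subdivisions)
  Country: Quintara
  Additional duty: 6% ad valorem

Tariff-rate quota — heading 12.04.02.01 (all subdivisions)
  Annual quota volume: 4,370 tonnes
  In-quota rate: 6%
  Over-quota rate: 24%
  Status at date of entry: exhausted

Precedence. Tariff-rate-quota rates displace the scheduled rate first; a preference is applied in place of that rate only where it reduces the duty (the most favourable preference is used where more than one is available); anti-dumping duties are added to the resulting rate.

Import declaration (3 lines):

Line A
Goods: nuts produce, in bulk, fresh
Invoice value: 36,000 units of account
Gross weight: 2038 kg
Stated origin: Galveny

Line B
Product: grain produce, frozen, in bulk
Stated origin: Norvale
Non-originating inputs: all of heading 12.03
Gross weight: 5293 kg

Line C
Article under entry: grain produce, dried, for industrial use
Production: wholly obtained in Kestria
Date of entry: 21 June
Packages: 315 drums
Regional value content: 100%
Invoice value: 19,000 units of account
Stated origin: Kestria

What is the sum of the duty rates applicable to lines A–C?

61%

Line A: nuts → 12.04; fresh → 12.04.02; in bulk → 12.04.02.01. Scheduled 16%. quota on 12.04.02.01 exhausted → over-quota 24%. → 24%.
Line B: grain → 12.02; frozen → 12.02.02; in bulk → 12.02.02.02. Scheduled 26%. Norvale agreement on 12.02.03.02: 12.02.02.02 not covered. → 26%.
Line C: grain → 12.02; dried → 12.02.03; for industrial use → 12.02.03.01. Scheduled 19%. Kestria agreement on 12.02.03.03: 12.02.03.01 not covered; Kestria agreement on 12.02.03: RVC ≥ 60% → 11% available; preferential 11%. → 11%.
Sum: 24% + 26% + 11% = 61%.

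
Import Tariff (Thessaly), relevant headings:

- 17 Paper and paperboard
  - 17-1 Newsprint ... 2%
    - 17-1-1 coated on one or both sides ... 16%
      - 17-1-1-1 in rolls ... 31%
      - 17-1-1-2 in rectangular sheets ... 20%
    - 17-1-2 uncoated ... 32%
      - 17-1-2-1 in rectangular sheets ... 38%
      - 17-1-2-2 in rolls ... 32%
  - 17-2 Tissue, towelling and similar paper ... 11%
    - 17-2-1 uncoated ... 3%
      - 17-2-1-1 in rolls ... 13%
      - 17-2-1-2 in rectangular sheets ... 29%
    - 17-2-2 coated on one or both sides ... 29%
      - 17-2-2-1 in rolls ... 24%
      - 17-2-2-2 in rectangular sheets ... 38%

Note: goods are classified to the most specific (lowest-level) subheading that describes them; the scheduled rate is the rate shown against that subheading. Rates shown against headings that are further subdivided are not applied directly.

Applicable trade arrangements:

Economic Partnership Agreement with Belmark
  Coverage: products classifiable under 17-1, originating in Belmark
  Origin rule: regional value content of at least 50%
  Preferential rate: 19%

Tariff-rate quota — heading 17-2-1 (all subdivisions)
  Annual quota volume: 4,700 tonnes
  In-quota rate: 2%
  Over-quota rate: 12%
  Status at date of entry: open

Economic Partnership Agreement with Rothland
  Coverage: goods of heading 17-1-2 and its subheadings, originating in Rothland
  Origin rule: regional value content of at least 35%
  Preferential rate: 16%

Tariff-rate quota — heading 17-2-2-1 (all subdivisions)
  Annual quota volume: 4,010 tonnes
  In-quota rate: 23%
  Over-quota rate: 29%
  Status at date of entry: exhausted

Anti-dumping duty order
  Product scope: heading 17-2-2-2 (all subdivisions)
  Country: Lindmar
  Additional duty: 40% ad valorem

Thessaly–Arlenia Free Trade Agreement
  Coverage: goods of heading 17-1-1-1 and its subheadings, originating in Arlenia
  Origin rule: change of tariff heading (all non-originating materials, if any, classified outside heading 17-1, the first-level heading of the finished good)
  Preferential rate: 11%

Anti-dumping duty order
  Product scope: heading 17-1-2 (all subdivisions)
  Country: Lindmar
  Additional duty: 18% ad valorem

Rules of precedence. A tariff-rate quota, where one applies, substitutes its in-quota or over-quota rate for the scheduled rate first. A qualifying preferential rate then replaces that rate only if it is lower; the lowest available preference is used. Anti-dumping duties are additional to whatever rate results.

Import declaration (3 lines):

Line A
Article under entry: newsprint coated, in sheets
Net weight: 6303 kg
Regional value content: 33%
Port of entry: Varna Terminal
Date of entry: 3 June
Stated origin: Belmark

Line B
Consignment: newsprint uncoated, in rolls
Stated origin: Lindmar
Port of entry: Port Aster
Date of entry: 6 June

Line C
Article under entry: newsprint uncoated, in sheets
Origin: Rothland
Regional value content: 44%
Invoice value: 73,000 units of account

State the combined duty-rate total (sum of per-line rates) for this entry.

Line A: newsprint → 17-1; coated → 17-1-1; in sheets → 17-1-1-2. Scheduled 20%. Belmark agreement on 17-1: RVC < 50%. → 20%.
Line B: newsprint → 17-1; uncoated → 17-1-2; in rolls → 17-1-2-2. Scheduled 32%. anti-dumping (Lindmar, 17-1-2): +18%; total 32% + 18% = 50%. → 50%.
Line C: newsprint → 17-1; uncoated → 17-1-2; in sheets → 17-1-2-1. Scheduled 38%. Rothland agreement on 17-1-2: RVC ≥ 35% → 16% available; preferential 16%. → 16%.
Sum: 20% + 50% + 16% = 86%.

86%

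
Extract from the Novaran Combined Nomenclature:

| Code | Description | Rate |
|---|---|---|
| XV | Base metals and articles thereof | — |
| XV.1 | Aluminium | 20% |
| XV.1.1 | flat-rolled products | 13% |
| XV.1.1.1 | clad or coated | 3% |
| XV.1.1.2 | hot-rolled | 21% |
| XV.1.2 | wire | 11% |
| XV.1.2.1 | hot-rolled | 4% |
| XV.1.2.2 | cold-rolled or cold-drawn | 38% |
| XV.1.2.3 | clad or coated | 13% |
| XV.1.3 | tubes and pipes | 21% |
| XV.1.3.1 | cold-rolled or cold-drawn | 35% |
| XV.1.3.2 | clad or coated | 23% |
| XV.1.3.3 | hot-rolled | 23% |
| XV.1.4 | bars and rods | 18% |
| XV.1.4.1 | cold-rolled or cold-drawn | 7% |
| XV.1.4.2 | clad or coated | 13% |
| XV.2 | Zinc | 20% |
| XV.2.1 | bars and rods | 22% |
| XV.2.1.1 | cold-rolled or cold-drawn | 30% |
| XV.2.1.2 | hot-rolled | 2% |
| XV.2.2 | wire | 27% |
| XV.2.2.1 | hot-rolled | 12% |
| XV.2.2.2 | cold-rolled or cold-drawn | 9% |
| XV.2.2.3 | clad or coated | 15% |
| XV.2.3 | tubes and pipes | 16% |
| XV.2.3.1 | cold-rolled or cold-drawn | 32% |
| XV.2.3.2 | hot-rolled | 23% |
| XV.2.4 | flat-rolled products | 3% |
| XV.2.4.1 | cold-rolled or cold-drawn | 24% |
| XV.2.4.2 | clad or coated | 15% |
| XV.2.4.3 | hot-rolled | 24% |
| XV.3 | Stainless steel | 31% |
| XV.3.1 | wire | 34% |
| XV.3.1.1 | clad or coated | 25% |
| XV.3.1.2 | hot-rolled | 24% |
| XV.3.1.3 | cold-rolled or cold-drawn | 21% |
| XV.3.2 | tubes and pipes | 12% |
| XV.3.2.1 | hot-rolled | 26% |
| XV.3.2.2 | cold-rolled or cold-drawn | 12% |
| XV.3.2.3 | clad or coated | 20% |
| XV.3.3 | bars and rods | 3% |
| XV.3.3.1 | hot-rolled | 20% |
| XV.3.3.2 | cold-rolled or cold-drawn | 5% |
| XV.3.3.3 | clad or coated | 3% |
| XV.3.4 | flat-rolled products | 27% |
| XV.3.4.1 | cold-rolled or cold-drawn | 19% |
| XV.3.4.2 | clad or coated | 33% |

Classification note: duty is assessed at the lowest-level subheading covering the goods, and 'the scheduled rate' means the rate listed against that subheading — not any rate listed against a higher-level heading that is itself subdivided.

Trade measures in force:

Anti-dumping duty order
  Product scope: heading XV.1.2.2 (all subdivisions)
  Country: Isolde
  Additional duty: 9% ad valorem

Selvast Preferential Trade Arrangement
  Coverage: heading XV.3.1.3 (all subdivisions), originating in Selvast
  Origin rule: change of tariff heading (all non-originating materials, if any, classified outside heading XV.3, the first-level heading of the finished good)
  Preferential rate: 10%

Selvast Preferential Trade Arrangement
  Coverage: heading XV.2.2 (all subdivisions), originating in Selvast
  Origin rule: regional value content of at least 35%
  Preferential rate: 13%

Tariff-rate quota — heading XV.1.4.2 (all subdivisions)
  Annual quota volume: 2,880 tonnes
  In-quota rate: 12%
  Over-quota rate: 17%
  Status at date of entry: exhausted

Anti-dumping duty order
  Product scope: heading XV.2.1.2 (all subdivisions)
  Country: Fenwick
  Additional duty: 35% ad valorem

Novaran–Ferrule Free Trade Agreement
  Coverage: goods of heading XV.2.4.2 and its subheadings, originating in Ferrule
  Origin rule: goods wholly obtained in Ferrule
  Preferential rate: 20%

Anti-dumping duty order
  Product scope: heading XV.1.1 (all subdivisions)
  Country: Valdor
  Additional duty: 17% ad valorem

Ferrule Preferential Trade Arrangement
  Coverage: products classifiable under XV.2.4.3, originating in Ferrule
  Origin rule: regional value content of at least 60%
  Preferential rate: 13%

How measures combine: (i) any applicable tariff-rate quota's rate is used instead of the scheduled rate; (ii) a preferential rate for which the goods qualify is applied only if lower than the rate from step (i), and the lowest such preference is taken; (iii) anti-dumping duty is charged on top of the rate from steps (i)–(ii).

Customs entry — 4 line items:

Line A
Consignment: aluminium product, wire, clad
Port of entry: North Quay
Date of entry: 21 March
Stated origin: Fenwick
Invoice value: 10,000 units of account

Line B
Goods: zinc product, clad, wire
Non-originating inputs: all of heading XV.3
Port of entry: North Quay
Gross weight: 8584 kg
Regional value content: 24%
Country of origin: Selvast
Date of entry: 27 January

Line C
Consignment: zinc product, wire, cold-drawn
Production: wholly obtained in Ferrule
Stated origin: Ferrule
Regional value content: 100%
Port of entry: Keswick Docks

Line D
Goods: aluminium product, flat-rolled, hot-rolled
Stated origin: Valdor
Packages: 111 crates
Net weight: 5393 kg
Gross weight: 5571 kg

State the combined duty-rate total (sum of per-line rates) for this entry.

75%

Line A: aluminium → XV.1; wire → XV.1.2; clad → XV.1.2.3. Scheduled 13%. No special measure applies. → 13%.
Line B: zinc → XV.2; wire → XV.2.2; clad → XV.2.2.3. Scheduled 15%. Selvast agreement on XV.3.1.3: XV.2.2.3 not covered; Selvast agreement on XV.2.2: RVC < 35%. → 15%.
Line C: zinc → XV.2; wire → XV.2.2; cold-drawn → XV.2.2.2. Scheduled 9%. Ferrule agreement on XV.2.4.2: XV.2.2.2 not covered; Ferrule agreement on XV.2.4.3: XV.2.2.2 not covered. → 9%.
Line D: aluminium → XV.1; flat-rolled → XV.1.1; hot-rolled → XV.1.1.2. Scheduled 21%. anti-dumping (Valdor, XV.1.1): +17%; total 21% + 17% = 38%. → 38%.
Sum: 13% + 15% + 9% + 38% = 75%.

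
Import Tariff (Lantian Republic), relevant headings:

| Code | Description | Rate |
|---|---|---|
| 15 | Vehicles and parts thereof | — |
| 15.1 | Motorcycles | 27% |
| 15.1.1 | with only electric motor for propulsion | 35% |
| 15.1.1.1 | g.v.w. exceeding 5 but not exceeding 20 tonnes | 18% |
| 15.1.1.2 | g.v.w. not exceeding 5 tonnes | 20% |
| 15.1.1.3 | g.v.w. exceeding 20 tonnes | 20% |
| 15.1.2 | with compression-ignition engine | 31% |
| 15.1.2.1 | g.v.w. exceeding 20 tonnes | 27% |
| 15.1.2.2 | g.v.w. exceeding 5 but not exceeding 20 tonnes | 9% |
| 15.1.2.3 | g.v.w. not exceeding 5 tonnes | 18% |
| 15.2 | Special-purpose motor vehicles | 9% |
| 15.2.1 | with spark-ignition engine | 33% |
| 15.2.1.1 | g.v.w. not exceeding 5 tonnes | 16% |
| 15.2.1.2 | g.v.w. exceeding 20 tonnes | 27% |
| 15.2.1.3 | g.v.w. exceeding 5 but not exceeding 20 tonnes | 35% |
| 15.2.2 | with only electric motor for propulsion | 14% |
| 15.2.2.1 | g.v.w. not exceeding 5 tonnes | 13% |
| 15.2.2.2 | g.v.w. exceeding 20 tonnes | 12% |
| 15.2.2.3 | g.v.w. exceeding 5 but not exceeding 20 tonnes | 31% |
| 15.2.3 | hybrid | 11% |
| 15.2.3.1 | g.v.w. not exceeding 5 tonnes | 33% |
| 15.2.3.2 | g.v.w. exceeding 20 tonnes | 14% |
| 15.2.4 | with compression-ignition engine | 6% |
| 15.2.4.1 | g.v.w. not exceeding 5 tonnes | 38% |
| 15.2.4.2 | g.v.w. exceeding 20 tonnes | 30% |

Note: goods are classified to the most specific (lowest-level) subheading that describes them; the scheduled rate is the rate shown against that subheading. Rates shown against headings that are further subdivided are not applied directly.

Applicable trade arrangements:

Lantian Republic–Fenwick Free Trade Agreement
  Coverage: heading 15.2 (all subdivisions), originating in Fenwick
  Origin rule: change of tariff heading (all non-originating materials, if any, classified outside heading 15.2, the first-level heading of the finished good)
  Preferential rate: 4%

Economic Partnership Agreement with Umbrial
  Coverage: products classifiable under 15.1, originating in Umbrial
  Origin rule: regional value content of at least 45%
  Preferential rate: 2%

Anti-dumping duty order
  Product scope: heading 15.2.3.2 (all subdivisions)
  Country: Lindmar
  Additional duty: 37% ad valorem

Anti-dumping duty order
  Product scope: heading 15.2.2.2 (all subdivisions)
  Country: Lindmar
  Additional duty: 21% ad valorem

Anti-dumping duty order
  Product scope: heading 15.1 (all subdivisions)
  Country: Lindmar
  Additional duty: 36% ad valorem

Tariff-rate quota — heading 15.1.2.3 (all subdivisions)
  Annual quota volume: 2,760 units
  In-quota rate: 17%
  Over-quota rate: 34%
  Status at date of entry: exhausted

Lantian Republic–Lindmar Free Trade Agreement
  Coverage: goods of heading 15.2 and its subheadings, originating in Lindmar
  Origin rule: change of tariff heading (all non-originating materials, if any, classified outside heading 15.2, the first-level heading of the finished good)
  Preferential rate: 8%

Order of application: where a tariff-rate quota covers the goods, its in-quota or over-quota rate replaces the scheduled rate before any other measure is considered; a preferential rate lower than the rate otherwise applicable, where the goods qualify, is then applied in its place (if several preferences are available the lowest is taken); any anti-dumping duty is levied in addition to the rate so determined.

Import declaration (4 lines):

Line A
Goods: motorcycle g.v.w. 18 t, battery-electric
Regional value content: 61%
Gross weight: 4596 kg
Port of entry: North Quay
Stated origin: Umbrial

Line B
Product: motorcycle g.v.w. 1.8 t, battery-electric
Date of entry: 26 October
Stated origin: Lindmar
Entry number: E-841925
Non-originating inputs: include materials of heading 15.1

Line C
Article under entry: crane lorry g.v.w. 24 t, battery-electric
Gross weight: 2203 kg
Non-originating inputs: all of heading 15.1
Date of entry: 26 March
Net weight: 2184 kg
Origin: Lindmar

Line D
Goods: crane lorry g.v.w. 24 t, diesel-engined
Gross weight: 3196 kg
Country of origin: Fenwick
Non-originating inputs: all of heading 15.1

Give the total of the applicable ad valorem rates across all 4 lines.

Line A: motorcycle → 15.1; battery-electric → 15.1.1; g.v.w. 18 t → 15.1.1.1. Scheduled 18%. Umbrial agreement on 15.1: RVC ≥ 45% → 2% available; preferential 2%. → 2%.
Line B: motorcycle → 15.1; battery-electric → 15.1.1; g.v.w. 1.8 t → 15.1.1.2. Scheduled 20%. Lindmar agreement on 15.2: 15.1.1.2 not covered; anti-dumping (Lindmar, 15.1): +36%; total 20% + 36% = 56%. → 56%.
Line C: crane lorry → 15.2; battery-electric → 15.2.2; g.v.w. 24 t → 15.2.2.2. Scheduled 12%. Lindmar agreement on 15.2: CTH met → 8% available; preferential 8%; anti-dumping (Lindmar, 15.2.2.2): +21%; total 8% + 21% = 29%. → 29%.
Line D: crane lorry → 15.2; diesel-engined → 15.2.4; g.v.w. 24 t → 15.2.4.2. Scheduled 30%. Fenwick agreement on 15.2: CTH met → 4% available; preferential 4%. → 4%.
Sum: 2% + 56% + 29% + 4% = 91%.

91%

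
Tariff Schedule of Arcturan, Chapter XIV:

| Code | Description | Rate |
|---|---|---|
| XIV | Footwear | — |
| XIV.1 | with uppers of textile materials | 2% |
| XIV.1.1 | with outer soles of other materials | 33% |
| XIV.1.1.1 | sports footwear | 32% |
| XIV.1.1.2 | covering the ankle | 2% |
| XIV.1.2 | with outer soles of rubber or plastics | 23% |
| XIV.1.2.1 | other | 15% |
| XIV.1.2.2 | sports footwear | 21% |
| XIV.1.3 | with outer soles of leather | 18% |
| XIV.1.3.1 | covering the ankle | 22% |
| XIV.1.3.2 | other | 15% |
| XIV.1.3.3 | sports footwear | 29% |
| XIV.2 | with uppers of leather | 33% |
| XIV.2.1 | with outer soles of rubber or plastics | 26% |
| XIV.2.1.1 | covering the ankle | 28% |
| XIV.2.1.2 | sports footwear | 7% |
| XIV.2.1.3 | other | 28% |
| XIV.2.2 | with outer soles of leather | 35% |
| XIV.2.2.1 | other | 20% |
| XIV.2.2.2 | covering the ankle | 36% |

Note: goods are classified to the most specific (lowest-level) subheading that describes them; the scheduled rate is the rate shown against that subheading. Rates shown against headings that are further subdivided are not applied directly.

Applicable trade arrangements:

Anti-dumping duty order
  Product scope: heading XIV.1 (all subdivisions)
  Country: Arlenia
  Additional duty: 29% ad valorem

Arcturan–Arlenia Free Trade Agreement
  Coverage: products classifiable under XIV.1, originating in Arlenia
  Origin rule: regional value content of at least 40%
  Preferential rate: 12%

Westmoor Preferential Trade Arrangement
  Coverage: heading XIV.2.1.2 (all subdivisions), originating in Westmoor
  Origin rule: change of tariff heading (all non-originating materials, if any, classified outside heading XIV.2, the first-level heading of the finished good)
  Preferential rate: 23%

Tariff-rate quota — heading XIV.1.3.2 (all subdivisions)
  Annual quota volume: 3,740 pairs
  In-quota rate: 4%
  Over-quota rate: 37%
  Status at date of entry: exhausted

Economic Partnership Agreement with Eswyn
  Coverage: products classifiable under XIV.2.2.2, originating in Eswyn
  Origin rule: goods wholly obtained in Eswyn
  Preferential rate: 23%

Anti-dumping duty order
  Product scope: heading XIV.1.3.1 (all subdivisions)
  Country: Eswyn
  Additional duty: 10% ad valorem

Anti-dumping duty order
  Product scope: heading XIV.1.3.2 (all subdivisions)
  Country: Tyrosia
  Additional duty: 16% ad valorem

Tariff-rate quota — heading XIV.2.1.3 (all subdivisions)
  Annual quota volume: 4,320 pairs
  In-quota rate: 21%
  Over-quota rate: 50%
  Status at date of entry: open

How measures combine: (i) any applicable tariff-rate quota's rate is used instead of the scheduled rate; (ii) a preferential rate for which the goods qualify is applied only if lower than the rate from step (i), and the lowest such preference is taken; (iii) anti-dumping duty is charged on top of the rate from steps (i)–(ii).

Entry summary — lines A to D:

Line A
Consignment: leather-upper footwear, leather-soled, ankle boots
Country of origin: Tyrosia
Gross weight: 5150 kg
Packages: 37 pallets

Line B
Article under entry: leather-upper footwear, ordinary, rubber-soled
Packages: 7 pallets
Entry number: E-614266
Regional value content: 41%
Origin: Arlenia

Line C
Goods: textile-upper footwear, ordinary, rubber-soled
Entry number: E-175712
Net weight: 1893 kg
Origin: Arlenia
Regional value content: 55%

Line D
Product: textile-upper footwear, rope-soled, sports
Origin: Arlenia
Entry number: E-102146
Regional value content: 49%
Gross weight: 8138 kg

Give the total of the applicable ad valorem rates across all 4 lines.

139%

Line A: leather-upper → XIV.2; leather-soled → XIV.2.2; ankle boots → XIV.2.2.2. Scheduled 36%. No special measure applies. → 36%.
Line B: leather-upper → XIV.2; rubber-soled → XIV.2.1; ordinary → XIV.2.1.3. Scheduled 28%. quota on XIV.2.1.3 open → in-quota 21%; Arlenia agreement on XIV.1: XIV.2.1.3 not covered. → 21%.
Line C: textile-upper → XIV.1; rubber-soled → XIV.1.2; ordinary → XIV.1.2.1. Scheduled 15%. Arlenia agreement on XIV.1: RVC ≥ 40% → 12% available; preferential 12%; anti-dumping (Arlenia, XIV.1): +29%; total 12% + 29% = 41%. → 41%.
Line D: textile-upper → XIV.1; rope-soled → XIV.1.1; sports → XIV.1.1.1. Scheduled 32%. Arlenia agreement on XIV.1: RVC ≥ 40% → 12% available; preferential 12%; anti-dumping (Arlenia, XIV.1): +29%; total 12% + 29% = 41%. → 41%.
Sum: 36% + 21% + 41% + 41% = 139%.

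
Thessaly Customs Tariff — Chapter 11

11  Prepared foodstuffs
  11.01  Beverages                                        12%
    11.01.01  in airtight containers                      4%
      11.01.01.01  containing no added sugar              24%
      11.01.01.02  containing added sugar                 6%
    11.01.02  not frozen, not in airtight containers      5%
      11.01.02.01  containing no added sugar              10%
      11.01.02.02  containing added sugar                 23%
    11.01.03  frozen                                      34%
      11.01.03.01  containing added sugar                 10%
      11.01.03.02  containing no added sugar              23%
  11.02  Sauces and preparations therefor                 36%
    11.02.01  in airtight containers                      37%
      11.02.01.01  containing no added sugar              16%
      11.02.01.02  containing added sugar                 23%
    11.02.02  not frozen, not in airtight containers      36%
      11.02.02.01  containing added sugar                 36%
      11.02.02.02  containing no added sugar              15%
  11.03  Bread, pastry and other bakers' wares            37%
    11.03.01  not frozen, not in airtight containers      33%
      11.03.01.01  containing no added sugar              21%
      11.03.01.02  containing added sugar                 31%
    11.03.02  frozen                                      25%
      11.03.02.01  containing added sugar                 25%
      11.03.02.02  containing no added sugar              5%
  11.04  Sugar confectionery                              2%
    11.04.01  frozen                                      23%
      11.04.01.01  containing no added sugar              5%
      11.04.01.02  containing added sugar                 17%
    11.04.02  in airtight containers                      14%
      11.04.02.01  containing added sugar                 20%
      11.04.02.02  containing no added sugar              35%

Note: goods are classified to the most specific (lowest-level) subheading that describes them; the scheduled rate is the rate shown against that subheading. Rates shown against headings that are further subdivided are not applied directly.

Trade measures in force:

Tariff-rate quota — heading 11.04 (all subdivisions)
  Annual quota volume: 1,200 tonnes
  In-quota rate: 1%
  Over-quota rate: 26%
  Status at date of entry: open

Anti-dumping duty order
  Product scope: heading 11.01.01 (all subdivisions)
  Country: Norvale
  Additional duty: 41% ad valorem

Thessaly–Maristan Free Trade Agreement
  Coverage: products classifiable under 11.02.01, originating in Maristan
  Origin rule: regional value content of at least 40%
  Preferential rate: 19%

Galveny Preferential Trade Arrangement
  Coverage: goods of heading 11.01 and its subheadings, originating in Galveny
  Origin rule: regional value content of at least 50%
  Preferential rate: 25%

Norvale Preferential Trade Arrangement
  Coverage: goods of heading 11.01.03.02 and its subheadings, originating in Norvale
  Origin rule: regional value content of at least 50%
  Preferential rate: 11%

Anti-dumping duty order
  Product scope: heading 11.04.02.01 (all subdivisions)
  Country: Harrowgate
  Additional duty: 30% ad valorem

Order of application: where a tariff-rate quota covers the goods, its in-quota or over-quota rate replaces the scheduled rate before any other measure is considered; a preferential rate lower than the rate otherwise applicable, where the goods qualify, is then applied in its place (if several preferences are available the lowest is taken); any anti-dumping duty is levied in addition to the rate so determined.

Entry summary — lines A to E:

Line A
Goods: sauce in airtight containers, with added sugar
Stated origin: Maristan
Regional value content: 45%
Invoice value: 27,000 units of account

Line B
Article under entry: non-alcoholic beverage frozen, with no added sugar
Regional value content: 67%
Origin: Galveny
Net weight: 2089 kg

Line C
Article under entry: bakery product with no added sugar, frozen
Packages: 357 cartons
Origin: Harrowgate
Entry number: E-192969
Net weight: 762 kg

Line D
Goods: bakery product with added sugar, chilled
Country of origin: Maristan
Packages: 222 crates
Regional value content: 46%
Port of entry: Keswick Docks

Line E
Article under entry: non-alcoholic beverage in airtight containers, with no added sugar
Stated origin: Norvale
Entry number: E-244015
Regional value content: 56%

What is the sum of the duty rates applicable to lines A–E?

143%

Line A: sauce → 11.02; in airtight containers → 11.02.01; with added sugar → 11.02.01.02. Scheduled 23%. Maristan agreement on 11.02.01: RVC ≥ 40% → 19% available; preferential 19%. → 19%.
Line B: non-alcoholic beverage → 11.01; frozen → 11.01.03; with no added sugar → 11.01.03.02. Scheduled 23%. Galveny agreement on 11.01: RVC ≥ 50% → 25% available; preference 25% not lower than 23% → no reduction. → 23%.
Line C: bakery product → 11.03; frozen → 11.03.02; with no added sugar → 11.03.02.02. Scheduled 5%. No special measure applies. → 5%.
Line D: bakery product → 11.03; chilled → 11.03.01; with added sugar → 11.03.01.02. Scheduled 31%. Maristan agreement on 11.02.01: 11.03.01.02 not covered. → 31%.
Line E: non-alcoholic beverage → 11.01; in airtight containers → 11.01.01; with no added sugar → 11.01.01.01. Scheduled 24%. Norvale agreement on 11.01.03.02: 11.01.01.01 not covered; anti-dumping (Norvale, 11.01.01): +41%; total 24% + 41% = 65%. → 65%.
Sum: 19% + 23% + 5% + 31% + 65% = 143%.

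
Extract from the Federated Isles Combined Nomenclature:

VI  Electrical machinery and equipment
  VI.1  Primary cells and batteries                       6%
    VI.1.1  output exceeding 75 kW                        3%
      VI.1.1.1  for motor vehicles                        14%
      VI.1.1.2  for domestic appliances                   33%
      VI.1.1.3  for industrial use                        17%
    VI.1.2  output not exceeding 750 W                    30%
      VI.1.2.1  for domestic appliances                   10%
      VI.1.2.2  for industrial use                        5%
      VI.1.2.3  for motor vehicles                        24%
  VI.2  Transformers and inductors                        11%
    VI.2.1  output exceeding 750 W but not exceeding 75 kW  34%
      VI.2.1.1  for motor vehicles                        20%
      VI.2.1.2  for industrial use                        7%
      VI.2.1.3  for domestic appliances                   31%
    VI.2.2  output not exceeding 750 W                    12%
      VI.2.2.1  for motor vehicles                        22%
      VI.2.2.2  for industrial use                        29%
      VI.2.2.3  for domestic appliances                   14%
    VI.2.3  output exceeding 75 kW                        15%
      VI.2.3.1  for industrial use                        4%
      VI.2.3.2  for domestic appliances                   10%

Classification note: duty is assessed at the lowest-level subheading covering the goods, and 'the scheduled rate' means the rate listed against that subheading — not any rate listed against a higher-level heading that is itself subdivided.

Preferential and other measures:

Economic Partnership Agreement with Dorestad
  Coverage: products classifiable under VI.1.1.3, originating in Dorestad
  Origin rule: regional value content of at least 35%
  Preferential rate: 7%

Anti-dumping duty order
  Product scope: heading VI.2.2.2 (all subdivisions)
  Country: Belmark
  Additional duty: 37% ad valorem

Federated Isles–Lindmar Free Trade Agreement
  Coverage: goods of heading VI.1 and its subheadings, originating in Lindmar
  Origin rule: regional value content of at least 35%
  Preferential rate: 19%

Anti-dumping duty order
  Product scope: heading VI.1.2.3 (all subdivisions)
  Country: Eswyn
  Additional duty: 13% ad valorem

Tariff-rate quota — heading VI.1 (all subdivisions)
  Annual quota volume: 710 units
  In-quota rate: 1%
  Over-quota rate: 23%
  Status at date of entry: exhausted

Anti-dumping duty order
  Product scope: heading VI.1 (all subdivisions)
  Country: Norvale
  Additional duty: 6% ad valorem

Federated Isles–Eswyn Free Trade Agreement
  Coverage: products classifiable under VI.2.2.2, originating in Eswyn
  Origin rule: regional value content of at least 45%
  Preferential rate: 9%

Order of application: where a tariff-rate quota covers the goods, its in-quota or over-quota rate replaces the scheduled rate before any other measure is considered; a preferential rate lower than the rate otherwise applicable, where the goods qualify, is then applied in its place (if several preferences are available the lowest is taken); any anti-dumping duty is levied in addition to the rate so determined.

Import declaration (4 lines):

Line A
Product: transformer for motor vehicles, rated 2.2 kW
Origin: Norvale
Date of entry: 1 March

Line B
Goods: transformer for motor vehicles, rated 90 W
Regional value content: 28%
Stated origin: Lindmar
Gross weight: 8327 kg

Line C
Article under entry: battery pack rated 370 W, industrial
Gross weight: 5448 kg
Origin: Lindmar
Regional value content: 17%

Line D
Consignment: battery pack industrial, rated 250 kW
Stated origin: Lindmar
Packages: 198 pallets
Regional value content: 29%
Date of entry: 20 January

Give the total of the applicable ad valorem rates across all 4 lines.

88%

Line A: transformer → VI.2; rated 2.2 kW → VI.2.1; for motor vehicles → VI.2.1.1. Scheduled 20%. No special measure applies. → 20%.
Line B: transformer → VI.2; rated 90 W → VI.2.2; for motor vehicles → VI.2.2.1. Scheduled 22%. Lindmar agreement on VI.1: VI.2.2.1 not covered. → 22%.
Line C: battery pack → VI.1; rated 370 W → VI.1.2; industrial → VI.1.2.2. Scheduled 5%. quota on VI.1 exhausted → over-quota 23%; Lindmar agreement on VI.1: RVC < 35%. → 23%.
Line D: battery pack → VI.1; rated 250 kW → VI.1.1; industrial → VI.1.1.3. Scheduled 17%. quota on VI.1 exhausted → over-quota 23%; Lindmar agreement on VI.1: RVC < 35%. → 23%.
Sum: 20% + 22% + 23% + 23% = 88%.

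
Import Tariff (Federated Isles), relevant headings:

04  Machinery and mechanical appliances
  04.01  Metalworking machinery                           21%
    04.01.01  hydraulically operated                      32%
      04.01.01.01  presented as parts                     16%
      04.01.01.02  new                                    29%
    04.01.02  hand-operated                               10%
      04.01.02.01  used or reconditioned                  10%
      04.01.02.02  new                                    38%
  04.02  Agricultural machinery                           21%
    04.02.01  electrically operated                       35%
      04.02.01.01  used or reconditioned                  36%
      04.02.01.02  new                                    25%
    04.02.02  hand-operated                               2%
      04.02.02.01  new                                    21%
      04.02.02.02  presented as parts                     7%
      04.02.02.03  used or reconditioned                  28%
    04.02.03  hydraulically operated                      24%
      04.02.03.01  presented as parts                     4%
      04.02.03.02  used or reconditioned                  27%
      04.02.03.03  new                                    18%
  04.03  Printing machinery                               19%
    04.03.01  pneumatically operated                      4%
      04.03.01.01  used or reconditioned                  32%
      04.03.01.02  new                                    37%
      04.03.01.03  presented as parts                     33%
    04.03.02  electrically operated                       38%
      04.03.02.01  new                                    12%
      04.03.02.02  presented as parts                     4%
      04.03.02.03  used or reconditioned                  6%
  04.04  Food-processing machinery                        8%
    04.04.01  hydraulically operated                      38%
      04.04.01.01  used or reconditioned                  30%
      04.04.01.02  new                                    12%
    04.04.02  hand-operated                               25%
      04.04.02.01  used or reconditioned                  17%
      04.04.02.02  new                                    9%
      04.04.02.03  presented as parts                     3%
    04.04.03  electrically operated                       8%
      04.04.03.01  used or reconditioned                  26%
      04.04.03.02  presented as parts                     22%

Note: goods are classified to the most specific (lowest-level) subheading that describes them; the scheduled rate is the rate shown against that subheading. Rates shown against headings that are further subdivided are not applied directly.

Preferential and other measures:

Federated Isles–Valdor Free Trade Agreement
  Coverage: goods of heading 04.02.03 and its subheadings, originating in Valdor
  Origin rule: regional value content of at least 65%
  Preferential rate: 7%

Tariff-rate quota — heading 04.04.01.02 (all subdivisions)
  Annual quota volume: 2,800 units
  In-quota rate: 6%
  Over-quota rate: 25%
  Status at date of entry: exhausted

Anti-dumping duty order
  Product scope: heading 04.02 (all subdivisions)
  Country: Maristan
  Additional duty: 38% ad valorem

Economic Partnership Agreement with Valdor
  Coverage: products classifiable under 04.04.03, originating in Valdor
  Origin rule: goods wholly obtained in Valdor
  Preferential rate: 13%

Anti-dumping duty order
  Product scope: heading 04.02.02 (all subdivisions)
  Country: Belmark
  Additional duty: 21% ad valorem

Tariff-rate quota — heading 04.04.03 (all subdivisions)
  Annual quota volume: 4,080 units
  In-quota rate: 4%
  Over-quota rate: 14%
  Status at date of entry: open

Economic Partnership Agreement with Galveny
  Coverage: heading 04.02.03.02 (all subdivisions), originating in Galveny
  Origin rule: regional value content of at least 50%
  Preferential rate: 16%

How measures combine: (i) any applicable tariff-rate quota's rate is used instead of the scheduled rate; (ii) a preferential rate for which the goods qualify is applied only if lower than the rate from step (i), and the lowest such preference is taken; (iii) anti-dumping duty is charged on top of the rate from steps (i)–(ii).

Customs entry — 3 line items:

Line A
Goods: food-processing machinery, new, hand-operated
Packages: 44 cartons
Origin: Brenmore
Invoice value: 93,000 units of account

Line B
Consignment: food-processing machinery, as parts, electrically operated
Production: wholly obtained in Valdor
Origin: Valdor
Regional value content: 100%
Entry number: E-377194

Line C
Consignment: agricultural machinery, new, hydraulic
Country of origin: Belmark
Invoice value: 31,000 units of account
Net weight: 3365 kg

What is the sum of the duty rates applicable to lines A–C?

Line A: food-processing → 04.04; hand-operated → 04.04.02; new → 04.04.02.02. Scheduled 9%. No special measure applies. → 9%.
Line B: food-processing → 04.04; electrically operated → 04.04.03; as parts → 04.04.03.02. Scheduled 22%. quota on 04.04.03 open → in-quota 4%; Valdor agreement on 04.02.03: 04.04.03.02 not covered; Valdor agreement on 04.04.03: wholly obtained → 13% available; preference 13% not lower than 4% → no reduction. → 4%.
Line C: agricultural → 04.02; hydraulic → 04.02.03; new → 04.02.03.03. Scheduled 18%. No special measure applies. → 18%.
Sum: 9% + 4% + 18% = 31%.

31%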